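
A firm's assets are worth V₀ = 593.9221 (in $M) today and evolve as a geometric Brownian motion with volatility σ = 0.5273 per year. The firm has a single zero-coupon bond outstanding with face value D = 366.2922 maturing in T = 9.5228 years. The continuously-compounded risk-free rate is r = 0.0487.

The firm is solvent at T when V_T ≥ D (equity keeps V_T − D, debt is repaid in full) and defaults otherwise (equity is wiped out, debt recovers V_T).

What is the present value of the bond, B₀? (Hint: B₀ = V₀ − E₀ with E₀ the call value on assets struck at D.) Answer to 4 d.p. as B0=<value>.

B0=142.4432

d₁ = [ln(V₀/D) + (r + σ²/2)T] / (σ√T)
   = [ln(593.9221/366.2922) + (0.0487 + 0.5·0.5273²)·9.5228] / (0.5273·√9.5228)
   = [0.483317 + 1.787645] / 1.627197 = 1.395628
d₂ = d₁ − σ√T = 1.395628 − 1.627197 = -0.231569
N(d₁) = 0.918587,  N(d₂) = 0.408437,  e^(−rT) = 0.628914
E₀ = V₀·N(d₁) − D·e^(−rT)·N(d₂)
   = 593.9221·0.918587 − 366.2922·0.628914·0.408437 = 451.478932
B₀ = V₀ − E₀ = 593.9221 − 451.478932 = 142.443168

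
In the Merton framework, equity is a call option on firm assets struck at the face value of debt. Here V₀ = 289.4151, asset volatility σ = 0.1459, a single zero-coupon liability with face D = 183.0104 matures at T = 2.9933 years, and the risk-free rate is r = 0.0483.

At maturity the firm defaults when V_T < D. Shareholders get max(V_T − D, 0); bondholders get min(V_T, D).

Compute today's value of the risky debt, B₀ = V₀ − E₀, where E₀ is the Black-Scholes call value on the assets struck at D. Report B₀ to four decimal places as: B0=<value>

d₁ = [ln(V₀/D) + (r + σ²/2)T] / (σ√T)
   = [ln(289.4151/183.0104) + (0.0483 + 0.5·0.1459²)·2.9933] / (0.1459·√2.9933)
   = [0.458319 + 0.176435] / 0.252424 = 2.514637
d₂ = d₁ − σ√T = 2.514637 − 0.252424 = 2.262213
N(d₁) = 0.994042,  N(d₂) = 0.988158,  e^(−rT) = 0.865389
E₀ = V₀·N(d₁) − D·e^(−rT)·N(d₂)
   = 289.4151·0.994042 − 183.0104·0.865389·0.988158 = 131.191184
B₀ = V₀ − E₀ = 289.4151 − 131.191184 = 158.223916

B0=158.2239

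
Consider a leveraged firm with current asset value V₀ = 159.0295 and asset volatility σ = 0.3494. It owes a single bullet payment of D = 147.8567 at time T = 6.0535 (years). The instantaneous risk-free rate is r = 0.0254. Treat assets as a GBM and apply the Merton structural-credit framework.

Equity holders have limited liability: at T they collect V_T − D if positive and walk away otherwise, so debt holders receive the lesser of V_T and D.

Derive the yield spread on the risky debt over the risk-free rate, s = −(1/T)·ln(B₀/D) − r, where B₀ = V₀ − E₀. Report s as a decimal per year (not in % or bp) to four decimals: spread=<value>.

d₁ = [ln(V₀/D) + (r + σ²/2)T] / (σ√T)
   = [ln(159.0295/147.8567) + (0.0254 + 0.5·0.3494²)·6.0535] / (0.3494·√6.0535)
   = [0.072846 + 0.523266] / 0.859659 = 0.693428
d₂ = d₁ − σ√T = 0.693428 − 0.859659 = -0.166231
N(d₁) = 0.755980,  N(d₂) = 0.433988,  e^(−rT) = 0.857479
E₀ = V₀·N(d₁) − D·e^(−rT)·N(d₂)
   = 159.0295·0.755980 − 147.8567·0.857479·0.433988 = 65.200367
B₀ = V₀ − E₀ = 159.0295 − 65.200367 = 93.829133
spread = −(1/T)·ln(B₀/D) − r = −(1/6.0535)·ln(93.829133/147.8567) − 0.0254 = 0.04972483

spread=0.0497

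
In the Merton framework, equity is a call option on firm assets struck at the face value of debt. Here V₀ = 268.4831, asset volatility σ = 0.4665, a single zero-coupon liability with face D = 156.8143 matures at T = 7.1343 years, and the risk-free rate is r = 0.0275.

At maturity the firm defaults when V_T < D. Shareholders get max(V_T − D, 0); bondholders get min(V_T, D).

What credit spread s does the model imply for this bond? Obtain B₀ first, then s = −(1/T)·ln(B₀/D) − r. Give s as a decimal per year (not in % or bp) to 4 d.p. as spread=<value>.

d₁ = [ln(V₀/D) + (r + σ²/2)T] / (σ√T)
   = [ln(268.4831/156.8143) + (0.0275 + 0.5·0.4665²)·7.1343] / (0.4665·√7.1343)
   = [0.537726 + 0.972484] / 1.246027 = 1.212021
d₂ = d₁ − σ√T = 1.212021 − 1.246027 = -0.034006
N(d₁) = 0.887248,  N(d₂) = 0.486436,  e^(−rT) = 0.821853
E₀ = V₀·N(d₁) − D·e^(−rT)·N(d₂)
   = 268.4831·0.887248 − 156.8143·0.821853·0.486436 = 175.519930
B₀ = V₀ − E₀ = 268.4831 − 175.519930 = 92.963170
spread = −(1/T)·ln(B₀/D) − r = −(1/7.1343)·ln(92.963170/156.8143) − 0.0275 = 0.04578805

spread=0.0458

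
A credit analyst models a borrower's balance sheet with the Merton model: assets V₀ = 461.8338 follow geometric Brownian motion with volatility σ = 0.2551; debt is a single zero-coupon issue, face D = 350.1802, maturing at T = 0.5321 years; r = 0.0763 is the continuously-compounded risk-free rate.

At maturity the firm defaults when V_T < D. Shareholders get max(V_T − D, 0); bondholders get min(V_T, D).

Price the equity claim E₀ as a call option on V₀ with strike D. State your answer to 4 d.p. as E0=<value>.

E0=126.9049

d₁ = [ln(V₀/D) + (r + σ²/2)T] / (σ√T)
   = [ln(461.8338/350.1802) + (0.0763 + 0.5·0.2551²)·0.5321] / (0.2551·√0.5321)
   = [0.276757 + 0.057913] / 0.186083 = 1.798496
d₂ = d₁ − σ√T = 1.798496 − 0.186083 = 1.612413
N(d₁) = 0.963951,  N(d₂) = 0.946564,  e^(−rT) = 0.960214
E₀ = V₀·N(d₁) − D·e^(−rT)·N(d₂)
   = 461.8338·0.963951 − 350.1802·0.960214·0.946564 = 126.904928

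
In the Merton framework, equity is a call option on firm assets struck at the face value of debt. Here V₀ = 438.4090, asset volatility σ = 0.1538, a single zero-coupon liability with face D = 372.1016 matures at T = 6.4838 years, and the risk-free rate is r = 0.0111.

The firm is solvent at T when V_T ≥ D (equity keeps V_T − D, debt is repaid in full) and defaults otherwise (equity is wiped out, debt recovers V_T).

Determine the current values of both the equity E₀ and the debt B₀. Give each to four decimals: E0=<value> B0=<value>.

E0=117.5158 B0=320.8932

d₁ = [ln(V₀/D) + (r + σ²/2)T] / (σ√T)
   = [ln(438.4090/372.1016) + (0.0111 + 0.5·0.1538²)·6.4838] / (0.1538·√6.4838)
   = [0.163985 + 0.148656] / 0.391626 = 0.798316
d₂ = d₁ − σ√T = 0.798316 − 0.391626 = 0.406690
N(d₁) = 0.787656,  N(d₂) = 0.657882,  e^(−rT) = 0.930559
E₀ = V₀·N(d₁) − D·e^(−rT)·N(d₂)
   = 438.4090·0.787656 − 372.1016·0.930559·0.657882 = 117.515797
B₀ = V₀ − E₀ = 438.4090 − 117.515797 = 320.893203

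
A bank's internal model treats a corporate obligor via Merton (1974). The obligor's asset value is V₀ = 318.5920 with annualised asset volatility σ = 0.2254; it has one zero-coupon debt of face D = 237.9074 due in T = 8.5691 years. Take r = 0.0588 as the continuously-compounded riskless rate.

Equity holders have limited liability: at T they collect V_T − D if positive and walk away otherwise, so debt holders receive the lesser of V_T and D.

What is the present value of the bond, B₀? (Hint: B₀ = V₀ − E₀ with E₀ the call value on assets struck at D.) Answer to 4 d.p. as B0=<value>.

B0=136.2025

d₁ = [ln(V₀/D) + (r + σ²/2)T] / (σ√T)
   = [ln(318.5920/237.9074) + (0.0588 + 0.5·0.2254²)·8.5691] / (0.2254·√8.5691)
   = [0.292030 + 0.721540] / 0.659814 = 1.536145
d₂ = d₁ − σ√T = 1.536145 − 0.659814 = 0.876331
N(d₁) = 0.937749,  N(d₂) = 0.809575,  e^(−rT) = 0.604192
E₀ = V₀·N(d₁) − D·e^(−rT)·N(d₂)
   = 318.5920·0.937749 − 237.9074·0.604192·0.809575 = 182.389461
B₀ = V₀ − E₀ = 318.5920 − 182.389461 = 136.202539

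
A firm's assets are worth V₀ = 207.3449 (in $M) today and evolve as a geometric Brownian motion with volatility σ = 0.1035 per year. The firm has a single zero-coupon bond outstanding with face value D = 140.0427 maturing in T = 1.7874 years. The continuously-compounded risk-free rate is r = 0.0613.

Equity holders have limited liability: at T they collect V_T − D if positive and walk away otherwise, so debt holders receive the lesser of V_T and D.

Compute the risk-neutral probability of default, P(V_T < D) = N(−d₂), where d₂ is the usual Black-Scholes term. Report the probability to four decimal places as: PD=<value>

d₁ = [ln(V₀/D) + (r + σ²/2)T] / (σ√T)
   = [ln(207.3449/140.0427) + (0.0613 + 0.5·0.1035²)·1.7874] / (0.1035·√1.7874)
   = [0.392436 + 0.119141] / 0.138373 = 3.697091
d₂ = d₁ − σ√T = 3.697091 − 0.138373 = 3.558718
risk-neutral PD = N(−d₂) = N(-3.558718) = 0.000186

PD=0.0002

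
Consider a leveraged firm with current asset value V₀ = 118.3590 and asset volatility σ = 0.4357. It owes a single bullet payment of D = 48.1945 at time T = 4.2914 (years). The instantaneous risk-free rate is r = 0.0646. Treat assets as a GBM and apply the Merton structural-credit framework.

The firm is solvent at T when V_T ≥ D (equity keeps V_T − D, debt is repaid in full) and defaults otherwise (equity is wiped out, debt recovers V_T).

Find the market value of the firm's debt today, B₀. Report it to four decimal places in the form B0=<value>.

B0=34.0211

d₁ = [ln(V₀/D) + (r + σ²/2)T] / (σ√T)
   = [ln(118.3590/48.1945) + (0.0646 + 0.5·0.4357²)·4.2914] / (0.4357·√4.2914)
   = [0.898477 + 0.684552] / 0.902583 = 1.753889
d₂ = d₁ − σ√T = 1.753889 − 0.902583 = 0.851306
N(d₁) = 0.960275,  N(d₂) = 0.802700,  e^(−rT) = 0.757884
E₀ = V₀·N(d₁) − D·e^(−rT)·N(d₂)
   = 118.3590·0.960275 − 48.1945·0.757884·0.802700 = 84.337897
B₀ = V₀ − E₀ = 118.3590 − 84.337897 = 34.021103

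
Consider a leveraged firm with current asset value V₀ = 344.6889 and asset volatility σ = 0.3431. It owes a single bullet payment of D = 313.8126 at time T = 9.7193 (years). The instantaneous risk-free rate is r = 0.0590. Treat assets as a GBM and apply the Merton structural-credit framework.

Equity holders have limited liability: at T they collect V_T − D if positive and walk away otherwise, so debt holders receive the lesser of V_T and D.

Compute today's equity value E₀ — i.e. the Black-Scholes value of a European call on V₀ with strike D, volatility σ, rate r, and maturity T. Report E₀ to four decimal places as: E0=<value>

d₁ = [ln(V₀/D) + (r + σ²/2)T] / (σ√T)
   = [ln(344.6889/313.8126) + (0.0590 + 0.5·0.3431²)·9.7193] / (0.3431·√9.7193)
   = [0.093846 + 1.145505] / 1.069641 = 1.158661
d₂ = d₁ − σ√T = 1.158661 − 1.069641 = 0.089019
N(d₁) = 0.876703,  N(d₂) = 0.535467,  e^(−rT) = 0.563584
E₀ = V₀·N(d₁) − D·e^(−rT)·N(d₂)
   = 344.6889·0.876703 − 313.8126·0.563584·0.535467 = 207.487173

E0=207.4872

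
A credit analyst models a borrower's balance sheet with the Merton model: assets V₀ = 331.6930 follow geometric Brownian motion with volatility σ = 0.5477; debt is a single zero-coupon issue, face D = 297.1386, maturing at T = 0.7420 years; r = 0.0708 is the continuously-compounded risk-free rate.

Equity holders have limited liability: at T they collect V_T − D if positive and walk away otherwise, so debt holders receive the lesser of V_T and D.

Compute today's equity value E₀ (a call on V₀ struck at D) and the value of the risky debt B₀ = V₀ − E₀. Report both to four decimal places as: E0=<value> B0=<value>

d₁ = [ln(V₀/D) + (r + σ²/2)T] / (σ√T)
   = [ln(331.6930/297.1386) + (0.0708 + 0.5·0.5477²)·0.7420] / (0.5477·√0.7420)
   = [0.110011 + 0.163824] / 0.471786 = 0.580424
d₂ = d₁ − σ√T = 0.580424 − 0.471786 = 0.108638
N(d₁) = 0.719186,  N(d₂) = 0.543255,  e^(−rT) = 0.948822
E₀ = V₀·N(d₁) − D·e^(−rT)·N(d₂)
   = 331.6930·0.719186 − 297.1386·0.948822·0.543255 = 85.387900
B₀ = V₀ − E₀ = 331.6930 − 85.387900 = 246.305100

E0=85.3879 B0=246.3051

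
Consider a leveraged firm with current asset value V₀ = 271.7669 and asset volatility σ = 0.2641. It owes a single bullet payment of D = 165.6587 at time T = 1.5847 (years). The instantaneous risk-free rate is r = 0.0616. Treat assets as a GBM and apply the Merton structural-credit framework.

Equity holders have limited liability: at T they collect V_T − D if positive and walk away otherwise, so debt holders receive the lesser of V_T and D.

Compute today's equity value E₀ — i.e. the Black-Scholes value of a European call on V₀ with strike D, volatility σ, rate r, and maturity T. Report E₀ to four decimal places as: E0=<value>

E0=122.5067

d₁ = [ln(V₀/D) + (r + σ²/2)T] / (σ√T)
   = [ln(271.7669/165.6587) + (0.0616 + 0.5·0.2641²)·1.5847] / (0.2641·√1.5847)
   = [0.495015 + 0.152883] / 0.332462 = 1.948789
d₂ = d₁ − σ√T = 1.948789 − 0.332462 = 1.616327
N(d₁) = 0.974340,  N(d₂) = 0.946988,  e^(−rT) = 0.906996
E₀ = V₀·N(d₁) − D·e^(−rT)·N(d₂)
   = 271.7669·0.974340 − 165.6587·0.906996·0.946988 = 122.506656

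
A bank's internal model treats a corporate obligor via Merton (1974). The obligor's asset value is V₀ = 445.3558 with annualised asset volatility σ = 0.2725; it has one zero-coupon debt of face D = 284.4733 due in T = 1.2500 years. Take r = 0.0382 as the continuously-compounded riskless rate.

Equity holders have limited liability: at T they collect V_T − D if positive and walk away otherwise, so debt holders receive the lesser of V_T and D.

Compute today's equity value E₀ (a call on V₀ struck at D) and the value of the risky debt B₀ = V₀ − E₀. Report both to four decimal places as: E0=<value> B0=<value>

E0=176.4303 B0=268.9255

d₁ = [ln(V₀/D) + (r + σ²/2)T] / (σ√T)
   = [ln(445.3558/284.4733) + (0.0382 + 0.5·0.2725²)·1.2500] / (0.2725·√1.2500)
   = [0.448234 + 0.094160] / 0.304664 = 1.780302
d₂ = d₁ − σ√T = 1.780302 − 0.304664 = 1.475637
N(d₁) = 0.962487,  N(d₂) = 0.929979,  e^(−rT) = 0.953372
E₀ = V₀·N(d₁) − D·e^(−rT)·N(d₂)
   = 445.3558·0.962487 − 284.4733·0.953372·0.929979 = 176.430344
B₀ = V₀ − E₀ = 445.3558 − 176.430344 = 268.925456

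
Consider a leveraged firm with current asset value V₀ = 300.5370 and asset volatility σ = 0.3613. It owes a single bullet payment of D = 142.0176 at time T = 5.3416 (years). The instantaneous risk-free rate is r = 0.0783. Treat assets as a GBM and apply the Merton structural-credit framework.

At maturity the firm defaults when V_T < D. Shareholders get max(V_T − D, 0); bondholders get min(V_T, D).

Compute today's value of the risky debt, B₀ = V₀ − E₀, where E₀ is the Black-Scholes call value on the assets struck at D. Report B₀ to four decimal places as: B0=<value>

B0=88.6351

d₁ = [ln(V₀/D) + (r + σ²/2)T] / (σ√T)
   = [ln(300.5370/142.0176) + (0.0783 + 0.5·0.3613²)·5.3416] / (0.3613·√5.3416)
   = [0.749620 + 0.766887] / 0.835033 = 1.816105
d₂ = d₁ − σ√T = 1.816105 − 0.835033 = 0.981072
N(d₁) = 0.965323,  N(d₂) = 0.836721,  e^(−rT) = 0.658199
E₀ = V₀·N(d₁) − D·e^(−rT)·N(d₂)
   = 300.5370·0.965323 − 142.0176·0.658199·0.836721 = 211.901949
B₀ = V₀ − E₀ = 300.5370 − 211.901949 = 88.635051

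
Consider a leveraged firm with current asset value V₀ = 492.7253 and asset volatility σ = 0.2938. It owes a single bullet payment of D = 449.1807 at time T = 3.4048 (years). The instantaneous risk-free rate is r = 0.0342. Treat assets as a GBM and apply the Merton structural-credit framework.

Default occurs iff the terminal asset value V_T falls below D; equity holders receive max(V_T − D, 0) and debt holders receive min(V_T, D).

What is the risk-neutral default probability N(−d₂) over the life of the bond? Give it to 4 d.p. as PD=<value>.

PD=0.4545

d₁ = [ln(V₀/D) + (r + σ²/2)T] / (σ√T)
   = [ln(492.7253/449.1807) + (0.0342 + 0.5·0.2938²)·3.4048] / (0.2938·√3.4048)
   = [0.092527 + 0.263393] / 0.542123 = 0.656529
d₂ = d₁ − σ√T = 0.656529 − 0.542123 = 0.114406
risk-neutral PD = N(−d₂) = N(-0.114406) = 0.454458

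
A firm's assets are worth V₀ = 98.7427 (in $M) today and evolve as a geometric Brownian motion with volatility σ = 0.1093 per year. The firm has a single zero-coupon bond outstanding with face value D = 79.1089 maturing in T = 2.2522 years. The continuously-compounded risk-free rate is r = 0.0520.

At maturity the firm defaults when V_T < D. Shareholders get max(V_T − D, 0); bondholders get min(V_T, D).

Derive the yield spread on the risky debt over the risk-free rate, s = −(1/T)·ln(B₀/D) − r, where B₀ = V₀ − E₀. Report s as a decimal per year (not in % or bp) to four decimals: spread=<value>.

d₁ = [ln(V₀/D) + (r + σ²/2)T] / (σ√T)
   = [ln(98.7427/79.1089) + (0.0520 + 0.5·0.1093²)·2.2522] / (0.1093·√2.2522)
   = [0.221692 + 0.130567] / 0.164030 = 2.147529
d₂ = d₁ − σ√T = 2.147529 − 0.164030 = 1.983499
N(d₁) = 0.984124,  N(d₂) = 0.976344,  e^(−rT) = 0.889483
E₀ = V₀·N(d₁) − D·e^(−rT)·N(d₂)
   = 98.7427·0.984124 − 79.1089·0.889483·0.976344 = 28.473615
B₀ = V₀ − E₀ = 98.7427 − 28.473615 = 70.269085
spread = −(1/T)·ln(B₀/D) − r = −(1/2.2522)·ln(70.269085/79.1089) − 0.0520 = 0.00061231

spread=0.0006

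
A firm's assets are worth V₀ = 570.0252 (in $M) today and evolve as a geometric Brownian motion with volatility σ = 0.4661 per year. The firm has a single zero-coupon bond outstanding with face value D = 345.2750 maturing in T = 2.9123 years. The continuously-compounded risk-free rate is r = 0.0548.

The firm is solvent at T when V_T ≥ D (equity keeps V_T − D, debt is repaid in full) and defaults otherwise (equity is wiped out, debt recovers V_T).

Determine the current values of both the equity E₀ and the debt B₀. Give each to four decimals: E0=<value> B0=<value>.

d₁ = [ln(V₀/D) + (r + σ²/2)T] / (σ√T)
   = [ln(570.0252/345.2750) + (0.0548 + 0.5·0.4661²)·2.9123] / (0.4661·√2.9123)
   = [0.501339 + 0.475941] / 0.795421 = 1.228633
d₂ = d₁ − σ√T = 1.228633 − 0.795421 = 0.433212
N(d₁) = 0.890395,  N(d₂) = 0.667570,  e^(−rT) = 0.852490
E₀ = V₀·N(d₁) − D·e^(−rT)·N(d₂)
   = 570.0252·0.890395 − 345.2750·0.852490·0.667570 = 311.053048
B₀ = V₀ − E₀ = 570.0252 − 311.053048 = 258.972152

E0=311.0530 B0=258.9722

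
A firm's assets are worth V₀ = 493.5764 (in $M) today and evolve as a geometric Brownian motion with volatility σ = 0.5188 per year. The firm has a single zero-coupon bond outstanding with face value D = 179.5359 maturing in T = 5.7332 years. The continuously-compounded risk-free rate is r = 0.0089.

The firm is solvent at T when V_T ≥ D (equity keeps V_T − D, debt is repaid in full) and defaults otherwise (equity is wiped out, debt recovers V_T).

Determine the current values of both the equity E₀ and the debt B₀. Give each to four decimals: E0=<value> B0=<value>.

d₁ = [ln(V₀/D) + (r + σ²/2)T] / (σ√T)
   = [ln(493.5764/179.5359) + (0.0089 + 0.5·0.5188²)·5.7332] / (0.5188·√5.7332)
   = [1.011302 + 0.822581] / 1.242220 = 1.476295
d₂ = d₁ − σ√T = 1.476295 − 1.242220 = 0.234075
N(d₁) = 0.930068,  N(d₂) = 0.592537,  e^(−rT) = 0.950254
E₀ = V₀·N(d₁) − D·e^(−rT)·N(d₂)
   = 493.5764·0.930068 − 179.5359·0.950254·0.592537 = 357.969852
B₀ = V₀ − E₀ = 493.5764 − 357.969852 = 135.606548

E0=357.9699 B0=135.6065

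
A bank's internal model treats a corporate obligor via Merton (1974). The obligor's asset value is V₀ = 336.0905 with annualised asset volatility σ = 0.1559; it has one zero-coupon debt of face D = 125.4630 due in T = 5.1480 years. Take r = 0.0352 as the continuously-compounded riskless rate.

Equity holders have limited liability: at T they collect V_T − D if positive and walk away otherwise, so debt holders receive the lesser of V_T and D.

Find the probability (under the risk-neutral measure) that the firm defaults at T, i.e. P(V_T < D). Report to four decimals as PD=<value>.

PD=0.0009

d₁ = [ln(V₀/D) + (r + σ²/2)T] / (σ√T)
   = [ln(336.0905/125.4630) + (0.0352 + 0.5·0.1559²)·5.1480] / (0.1559·√5.1480)
   = [0.985370 + 0.243770] / 0.353725 = 3.474849
d₂ = d₁ − σ√T = 3.474849 − 0.353725 = 3.121124
risk-neutral PD = N(−d₂) = N(-3.121124) = 0.000901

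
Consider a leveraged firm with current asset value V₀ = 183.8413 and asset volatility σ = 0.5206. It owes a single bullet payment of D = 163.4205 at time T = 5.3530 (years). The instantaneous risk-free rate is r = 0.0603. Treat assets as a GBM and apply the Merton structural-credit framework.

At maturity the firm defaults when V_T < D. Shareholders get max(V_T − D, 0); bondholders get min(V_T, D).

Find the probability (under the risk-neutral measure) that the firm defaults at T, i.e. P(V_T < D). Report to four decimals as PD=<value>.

PD=0.5935

d₁ = [ln(V₀/D) + (r + σ²/2)T] / (σ√T)
   = [ln(183.8413/163.4205) + (0.0603 + 0.5·0.5206²)·5.3530] / (0.5206·√5.3530)
   = [0.117746 + 1.048183] / 1.204489 = 0.967986
d₂ = d₁ − σ√T = 0.967986 − 1.204489 = -0.236502
risk-neutral PD = N(−d₂) = N(0.236502) = 0.593479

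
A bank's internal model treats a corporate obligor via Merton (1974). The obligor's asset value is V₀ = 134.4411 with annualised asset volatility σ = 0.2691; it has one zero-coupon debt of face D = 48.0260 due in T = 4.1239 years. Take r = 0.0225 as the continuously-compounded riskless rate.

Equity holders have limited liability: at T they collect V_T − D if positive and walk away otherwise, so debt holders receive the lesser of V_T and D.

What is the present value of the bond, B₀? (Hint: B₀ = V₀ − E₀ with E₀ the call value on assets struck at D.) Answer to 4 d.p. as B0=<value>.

d₁ = [ln(V₀/D) + (r + σ²/2)T] / (σ√T)
   = [ln(134.4411/48.0260) + (0.0225 + 0.5·0.2691²)·4.1239] / (0.2691·√4.1239)
   = [1.029384 + 0.242103] / 0.546472 = 2.326720
d₂ = d₁ − σ√T = 2.326720 − 0.546472 = 1.780249
N(d₁) = 0.990010,  N(d₂) = 0.962482,  e^(−rT) = 0.911387
E₀ = V₀·N(d₁) − D·e^(−rT)·N(d₂)
   = 134.4411·0.990010 − 48.0260·0.911387·0.962482 = 90.969912
B₀ = V₀ − E₀ = 134.4411 − 90.969912 = 43.471188

B0=43.4712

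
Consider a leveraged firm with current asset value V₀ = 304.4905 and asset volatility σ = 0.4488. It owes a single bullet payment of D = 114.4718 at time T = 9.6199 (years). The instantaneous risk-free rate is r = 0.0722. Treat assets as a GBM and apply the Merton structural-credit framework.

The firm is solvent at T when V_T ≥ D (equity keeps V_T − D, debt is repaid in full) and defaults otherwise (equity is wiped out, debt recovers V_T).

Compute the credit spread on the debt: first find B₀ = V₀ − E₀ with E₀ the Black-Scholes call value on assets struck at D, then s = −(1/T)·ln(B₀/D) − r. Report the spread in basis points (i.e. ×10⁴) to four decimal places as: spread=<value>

spread=172.2982

d₁ = [ln(V₀/D) + (r + σ²/2)T] / (σ√T)
   = [ln(304.4905/114.4718) + (0.0722 + 0.5·0.4488²)·9.6199] / (0.4488·√9.6199)
   = [0.978311 + 1.663384] / 1.391996 = 1.897774
d₂ = d₁ − σ√T = 1.897774 − 1.391996 = 0.505778
N(d₁) = 0.971137,  N(d₂) = 0.693494,  e^(−rT) = 0.499296
E₀ = V₀·N(d₁) − D·e^(−rT)·N(d₂)
   = 304.4905·0.971137 − 114.4718·0.499296·0.693494 = 256.065194
B₀ = V₀ − E₀ = 304.4905 − 256.065194 = 48.425306
spread = −(1/T)·ln(B₀/D) − r = −(1/9.6199)·ln(48.425306/114.4718) − 0.0722 = 0.01722982
in basis points: 0.01722982 × 10⁴ = 172.2982 bp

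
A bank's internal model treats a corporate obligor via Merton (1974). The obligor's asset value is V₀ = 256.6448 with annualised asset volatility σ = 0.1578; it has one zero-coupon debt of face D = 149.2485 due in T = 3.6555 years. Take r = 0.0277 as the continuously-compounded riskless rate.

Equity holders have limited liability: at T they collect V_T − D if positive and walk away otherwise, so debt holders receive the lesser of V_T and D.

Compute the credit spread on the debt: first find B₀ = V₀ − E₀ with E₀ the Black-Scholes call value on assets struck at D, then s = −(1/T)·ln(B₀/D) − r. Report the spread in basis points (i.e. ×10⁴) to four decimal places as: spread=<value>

d₁ = [ln(V₀/D) + (r + σ²/2)T] / (σ√T)
   = [ln(256.6448/149.2485) + (0.0277 + 0.5·0.1578²)·3.6555] / (0.1578·√3.6555)
   = [0.542080 + 0.146770] / 0.301704 = 2.283202
d₂ = d₁ − σ√T = 2.283202 − 0.301704 = 1.981499
N(d₁) = 0.988791,  N(d₂) = 0.976232,  e^(−rT) = 0.903700
E₀ = V₀·N(d₁) − D·e^(−rT)·N(d₂)
   = 256.6448·0.988791 − 149.2485·0.903700·0.976232 = 122.097764
B₀ = V₀ − E₀ = 256.6448 − 122.097764 = 134.547036
spread = −(1/T)·ln(B₀/D) − r = −(1/3.6555)·ln(134.547036/149.2485) − 0.0277 = 0.00066790
in basis points: 0.00066790 × 10⁴ = 6.6790 bp

spread=6.6790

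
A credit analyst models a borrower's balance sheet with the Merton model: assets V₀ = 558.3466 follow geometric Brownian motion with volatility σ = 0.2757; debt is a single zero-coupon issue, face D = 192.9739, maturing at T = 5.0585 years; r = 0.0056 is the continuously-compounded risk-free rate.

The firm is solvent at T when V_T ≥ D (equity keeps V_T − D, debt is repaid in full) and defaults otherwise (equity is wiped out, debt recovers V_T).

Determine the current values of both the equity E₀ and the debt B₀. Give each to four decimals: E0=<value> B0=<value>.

E0=373.8226 B0=184.5240

d₁ = [ln(V₀/D) + (r + σ²/2)T] / (σ√T)
   = [ln(558.3466/192.9739) + (0.0056 + 0.5·0.2757²)·5.0585] / (0.2757·√5.0585)
   = [1.062425 + 0.220577] / 0.620080 = 2.069092
d₂ = d₁ − σ√T = 2.069092 − 0.620080 = 1.449012
N(d₁) = 0.980731,  N(d₂) = 0.926333,  e^(−rT) = 0.972070
E₀ = V₀·N(d₁) − D·e^(−rT)·N(d₂)
   = 558.3466·0.980731 − 192.9739·0.972070·0.926333 = 373.822636
B₀ = V₀ − E₀ = 558.3466 − 373.822636 = 184.523964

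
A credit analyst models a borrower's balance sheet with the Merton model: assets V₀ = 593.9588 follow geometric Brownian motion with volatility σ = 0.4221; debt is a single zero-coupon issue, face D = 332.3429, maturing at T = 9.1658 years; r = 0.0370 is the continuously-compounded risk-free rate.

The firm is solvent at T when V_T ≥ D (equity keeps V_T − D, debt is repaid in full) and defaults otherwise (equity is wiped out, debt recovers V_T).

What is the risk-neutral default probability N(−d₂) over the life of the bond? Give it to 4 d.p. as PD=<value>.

d₁ = [ln(V₀/D) + (r + σ²/2)T] / (σ√T)
   = [ln(593.9588/332.3429) + (0.0370 + 0.5·0.4221²)·9.1658] / (0.4221·√9.1658)
   = [0.580643 + 1.155663] / 1.277911 = 1.358706
d₂ = d₁ − σ√T = 1.358706 − 1.277911 = 0.080795
risk-neutral PD = N(−d₂) = N(-0.080795) = 0.467802

PD=0.4678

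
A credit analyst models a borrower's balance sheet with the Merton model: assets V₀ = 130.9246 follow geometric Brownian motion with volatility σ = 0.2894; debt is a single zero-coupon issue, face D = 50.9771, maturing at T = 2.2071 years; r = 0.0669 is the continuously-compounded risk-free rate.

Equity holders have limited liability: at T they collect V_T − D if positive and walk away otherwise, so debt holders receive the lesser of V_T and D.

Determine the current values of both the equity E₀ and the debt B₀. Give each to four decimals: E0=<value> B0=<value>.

E0=87.0023 B0=43.9223

d₁ = [ln(V₀/D) + (r + σ²/2)T] / (σ√T)
   = [ln(130.9246/50.9771) + (0.0669 + 0.5·0.2894²)·2.2071] / (0.2894·√2.2071)
   = [0.943245 + 0.240080] / 0.429942 = 2.752292
d₂ = d₁ − σ√T = 2.752292 − 0.429942 = 2.322350
N(d₁) = 0.997041,  N(d₂) = 0.989893,  e^(−rT) = 0.862729
E₀ = V₀·N(d₁) − D·e^(−rT)·N(d₂)
   = 130.9246·0.997041 − 50.9771·0.862729·0.989893 = 87.002290
B₀ = V₀ − E₀ = 130.9246 − 87.002290 = 43.922310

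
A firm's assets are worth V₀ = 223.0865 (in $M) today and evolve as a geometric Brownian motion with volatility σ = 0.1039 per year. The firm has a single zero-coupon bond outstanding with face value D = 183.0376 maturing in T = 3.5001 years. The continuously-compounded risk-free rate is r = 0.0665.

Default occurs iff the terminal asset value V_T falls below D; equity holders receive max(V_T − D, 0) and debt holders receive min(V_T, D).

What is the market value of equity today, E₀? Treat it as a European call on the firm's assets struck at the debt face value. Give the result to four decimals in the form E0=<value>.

d₁ = [ln(V₀/D) + (r + σ²/2)T] / (σ√T)
   = [ln(223.0865/183.0376) + (0.0665 + 0.5·0.1039²)·3.5001] / (0.1039·√3.5001)
   = [0.197868 + 0.251649] / 0.194382 = 2.312545
d₂ = d₁ − σ√T = 2.312545 − 0.194382 = 2.118163
N(d₁) = 0.989626,  N(d₂) = 0.982919,  e^(−rT) = 0.792346
E₀ = V₀·N(d₁) − D·e^(−rT)·N(d₂)
   = 223.0865·0.989626 − 183.0376·0.792346·0.982919 = 78.220250

E0=78.2202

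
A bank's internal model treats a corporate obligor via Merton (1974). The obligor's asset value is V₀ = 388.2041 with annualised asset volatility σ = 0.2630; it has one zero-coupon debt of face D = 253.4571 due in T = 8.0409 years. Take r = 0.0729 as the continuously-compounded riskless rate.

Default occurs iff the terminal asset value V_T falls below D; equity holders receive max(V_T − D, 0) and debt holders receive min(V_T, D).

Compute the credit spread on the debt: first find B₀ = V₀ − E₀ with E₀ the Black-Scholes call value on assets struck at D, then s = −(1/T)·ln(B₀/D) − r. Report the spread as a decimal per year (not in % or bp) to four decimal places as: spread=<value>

spread=0.0060

d₁ = [ln(V₀/D) + (r + σ²/2)T] / (σ√T)
   = [ln(388.2041/253.4571) + (0.0729 + 0.5·0.2630²)·8.0409] / (0.2630·√8.0409)
   = [0.426337 + 0.864272] / 0.745775 = 1.730559
d₂ = d₁ − σ√T = 1.730559 − 0.745775 = 0.984784
N(d₁) = 0.958235,  N(d₂) = 0.837635,  e^(−rT) = 0.556448
E₀ = V₀·N(d₁) − D·e^(−rT)·N(d₂)
   = 388.2041·0.958235 − 253.4571·0.556448·0.837635 = 253.854268
B₀ = V₀ − E₀ = 388.2041 − 253.854268 = 134.349832
spread = −(1/T)·ln(B₀/D) − r = −(1/8.0409)·ln(134.349832/253.4571) − 0.0729 = 0.00603986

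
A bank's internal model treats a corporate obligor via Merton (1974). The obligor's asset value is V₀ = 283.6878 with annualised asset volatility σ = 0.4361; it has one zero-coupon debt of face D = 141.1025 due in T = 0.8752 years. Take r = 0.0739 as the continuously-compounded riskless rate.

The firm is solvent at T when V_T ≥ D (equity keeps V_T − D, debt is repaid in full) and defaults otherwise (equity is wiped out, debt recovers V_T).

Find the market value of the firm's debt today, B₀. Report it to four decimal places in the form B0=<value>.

d₁ = [ln(V₀/D) + (r + σ²/2)T] / (σ√T)
   = [ln(283.6878/141.1025) + (0.0739 + 0.5·0.4361²)·0.8752] / (0.4361·√0.8752)
   = [0.698388 + 0.147901] / 0.407981 = 2.074336
d₂ = d₁ − σ√T = 2.074336 − 0.407981 = 1.666355
N(d₁) = 0.980976,  N(d₂) = 0.952179,  e^(−rT) = 0.937370
E₀ = V₀·N(d₁) − D·e^(−rT)·N(d₂)
   = 283.6878·0.980976 − 141.1025·0.937370·0.952179 = 152.350769
B₀ = V₀ − E₀ = 283.6878 − 152.350769 = 131.337031

B0=131.3370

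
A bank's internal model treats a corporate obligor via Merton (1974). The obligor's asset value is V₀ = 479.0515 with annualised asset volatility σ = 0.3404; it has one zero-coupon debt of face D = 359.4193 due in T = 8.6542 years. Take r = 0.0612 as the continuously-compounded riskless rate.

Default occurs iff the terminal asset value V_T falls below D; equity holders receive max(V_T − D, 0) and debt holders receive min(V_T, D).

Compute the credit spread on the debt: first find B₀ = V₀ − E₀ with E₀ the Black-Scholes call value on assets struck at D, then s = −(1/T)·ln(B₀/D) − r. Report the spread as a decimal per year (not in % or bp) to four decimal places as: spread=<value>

d₁ = [ln(V₀/D) + (r + σ²/2)T] / (σ√T)
   = [ln(479.0515/359.4193) + (0.0612 + 0.5·0.3404²)·8.6542] / (0.3404·√8.6542)
   = [0.287318 + 1.031027] / 1.001389 = 1.316517
d₂ = d₁ − σ√T = 1.316517 − 1.001389 = 0.315127
N(d₁) = 0.906000,  N(d₂) = 0.623667,  e^(−rT) = 0.588819
E₀ = V₀·N(d₁) − D·e^(−rT)·N(d₂)
   = 479.0515·0.906000 − 359.4193·0.588819·0.623667 = 302.032011
B₀ = V₀ − E₀ = 479.0515 − 302.032011 = 177.019489
spread = −(1/T)·ln(B₀/D) − r = −(1/8.6542)·ln(177.019489/359.4193) − 0.0612 = 0.02063655

spread=0.0206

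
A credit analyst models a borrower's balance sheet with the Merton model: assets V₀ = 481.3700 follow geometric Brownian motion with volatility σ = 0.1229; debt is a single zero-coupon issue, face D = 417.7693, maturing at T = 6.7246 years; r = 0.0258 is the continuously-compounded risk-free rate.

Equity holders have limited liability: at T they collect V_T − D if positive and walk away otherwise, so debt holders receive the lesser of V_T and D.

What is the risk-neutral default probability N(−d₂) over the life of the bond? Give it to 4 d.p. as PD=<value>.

PD=0.2034

d₁ = [ln(V₀/D) + (r + σ²/2)T] / (σ√T)
   = [ln(481.3700/417.7693) + (0.0258 + 0.5·0.1229²)·6.7246] / (0.1229·√6.7246)
   = [0.141707 + 0.224280] / 0.318702 = 1.148367
d₂ = d₁ − σ√T = 1.148367 − 0.318702 = 0.829665
risk-neutral PD = N(−d₂) = N(-0.829665) = 0.203364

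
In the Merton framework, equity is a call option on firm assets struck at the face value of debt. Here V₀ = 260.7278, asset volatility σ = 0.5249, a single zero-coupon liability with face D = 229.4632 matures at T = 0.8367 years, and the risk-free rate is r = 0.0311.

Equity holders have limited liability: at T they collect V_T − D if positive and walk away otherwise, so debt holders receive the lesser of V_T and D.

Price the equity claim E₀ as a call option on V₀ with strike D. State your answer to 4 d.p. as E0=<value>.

E0=66.8055

d₁ = [ln(V₀/D) + (r + σ²/2)T] / (σ√T)
   = [ln(260.7278/229.4632) + (0.0311 + 0.5·0.5249²)·0.8367] / (0.5249·√0.8367)
   = [0.127734 + 0.141285] / 0.480133 = 0.560302
d₂ = d₁ − σ√T = 0.560302 − 0.480133 = 0.080169
N(d₁) = 0.712363,  N(d₂) = 0.531949,  e^(−rT) = 0.974314
E₀ = V₀·N(d₁) − D·e^(−rT)·N(d₂)
   = 260.7278·0.712363 − 229.4632·0.974314·0.531949 = 66.805543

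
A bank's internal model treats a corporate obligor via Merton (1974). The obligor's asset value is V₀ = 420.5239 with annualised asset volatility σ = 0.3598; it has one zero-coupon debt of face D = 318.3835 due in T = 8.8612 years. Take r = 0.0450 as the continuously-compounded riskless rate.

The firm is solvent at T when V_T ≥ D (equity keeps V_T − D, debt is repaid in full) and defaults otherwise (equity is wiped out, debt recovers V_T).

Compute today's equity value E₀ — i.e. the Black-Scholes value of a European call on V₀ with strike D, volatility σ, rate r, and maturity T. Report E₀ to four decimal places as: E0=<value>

d₁ = [ln(V₀/D) + (r + σ²/2)T] / (σ√T)
   = [ln(420.5239/318.3835) + (0.0450 + 0.5·0.3598²)·8.8612] / (0.3598·√8.8612)
   = [0.278245 + 0.972322] / 1.071044 = 1.167614
d₂ = d₁ − σ√T = 1.167614 − 1.071044 = 0.096570
N(d₁) = 0.878519,  N(d₂) = 0.538466,  e^(−rT) = 0.671156
E₀ = V₀·N(d₁) − D·e^(−rT)·N(d₂)
   = 420.5239·0.878519 − 318.3835·0.671156·0.538466 = 254.376074

E0=254.3761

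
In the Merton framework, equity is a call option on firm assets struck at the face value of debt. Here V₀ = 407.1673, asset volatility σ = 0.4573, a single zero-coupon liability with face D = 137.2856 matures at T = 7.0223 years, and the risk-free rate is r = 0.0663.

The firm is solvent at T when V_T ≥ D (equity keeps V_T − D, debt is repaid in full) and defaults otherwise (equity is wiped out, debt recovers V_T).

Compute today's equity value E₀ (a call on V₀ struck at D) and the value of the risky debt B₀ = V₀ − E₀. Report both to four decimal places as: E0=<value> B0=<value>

E0=330.4665 B0=76.7008

d₁ = [ln(V₀/D) + (r + σ²/2)T] / (σ√T)
   = [ln(407.1673/137.2856) + (0.0663 + 0.5·0.4573²)·7.0223] / (0.4573·√7.0223)
   = [1.087161 + 1.199842] / 1.211828 = 1.887234
d₂ = d₁ − σ√T = 1.887234 − 1.211828 = 0.675406
N(d₁) = 0.970436,  N(d₂) = 0.750291,  e^(−rT) = 0.627772
E₀ = V₀·N(d₁) − D·e^(−rT)·N(d₂)
   = 407.1673·0.970436 − 137.2856·0.627772·0.750291 = 330.466513
B₀ = V₀ − E₀ = 407.1673 − 330.466513 = 76.700787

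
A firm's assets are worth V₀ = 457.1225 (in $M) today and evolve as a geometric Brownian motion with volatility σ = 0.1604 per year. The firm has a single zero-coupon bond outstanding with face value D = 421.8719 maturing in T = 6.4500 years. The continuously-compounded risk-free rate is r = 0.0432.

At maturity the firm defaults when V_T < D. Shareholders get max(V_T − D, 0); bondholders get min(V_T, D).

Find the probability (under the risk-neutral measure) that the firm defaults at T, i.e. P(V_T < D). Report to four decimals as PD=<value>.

PD=0.2491

d₁ = [ln(V₀/D) + (r + σ²/2)T] / (σ√T)
   = [ln(457.1225/421.8719) + (0.0432 + 0.5·0.1604²)·6.4500] / (0.1604·√6.4500)
   = [0.080250 + 0.361613] / 0.407365 = 1.084684
d₂ = d₁ − σ√T = 1.084684 − 0.407365 = 0.677319
risk-neutral PD = N(−d₂) = N(-0.677319) = 0.249102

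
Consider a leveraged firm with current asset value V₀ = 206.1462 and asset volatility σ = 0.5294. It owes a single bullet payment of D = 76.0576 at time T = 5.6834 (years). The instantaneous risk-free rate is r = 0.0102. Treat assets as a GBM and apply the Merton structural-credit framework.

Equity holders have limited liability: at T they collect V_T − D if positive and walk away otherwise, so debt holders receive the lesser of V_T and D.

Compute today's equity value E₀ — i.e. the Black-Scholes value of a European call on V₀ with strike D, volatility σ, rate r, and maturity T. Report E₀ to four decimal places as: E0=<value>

d₁ = [ln(V₀/D) + (r + σ²/2)T] / (σ√T)
   = [ln(206.1462/76.0576) + (0.0102 + 0.5·0.5294²)·5.6834] / (0.5294·√5.6834)
   = [0.997095 + 0.854398] / 1.262083 = 1.467013
d₂ = d₁ − σ√T = 1.467013 − 1.262083 = 0.204930
N(d₁) = 0.928814,  N(d₂) = 0.581186,  e^(−rT) = 0.943678
E₀ = V₀·N(d₁) − D·e^(−rT)·N(d₂)
   = 206.1462·0.928814 − 76.0576·0.943678·0.581186 = 149.757432

E0=149.7574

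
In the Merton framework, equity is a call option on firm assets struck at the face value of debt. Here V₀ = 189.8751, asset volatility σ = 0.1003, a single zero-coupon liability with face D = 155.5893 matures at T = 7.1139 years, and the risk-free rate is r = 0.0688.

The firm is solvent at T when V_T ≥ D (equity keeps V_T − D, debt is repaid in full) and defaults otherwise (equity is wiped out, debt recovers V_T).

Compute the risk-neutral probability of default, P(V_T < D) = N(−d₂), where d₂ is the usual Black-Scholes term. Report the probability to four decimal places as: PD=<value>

d₁ = [ln(V₀/D) + (r + σ²/2)T] / (σ√T)
   = [ln(189.8751/155.5893) + (0.0688 + 0.5·0.1003²)·7.1139] / (0.1003·√7.1139)
   = [0.199147 + 0.525220] / 0.267519 = 2.707718
d₂ = d₁ − σ√T = 2.707718 − 0.267519 = 2.440198
risk-neutral PD = N(−d₂) = N(-2.440198) = 0.007340

PD=0.0073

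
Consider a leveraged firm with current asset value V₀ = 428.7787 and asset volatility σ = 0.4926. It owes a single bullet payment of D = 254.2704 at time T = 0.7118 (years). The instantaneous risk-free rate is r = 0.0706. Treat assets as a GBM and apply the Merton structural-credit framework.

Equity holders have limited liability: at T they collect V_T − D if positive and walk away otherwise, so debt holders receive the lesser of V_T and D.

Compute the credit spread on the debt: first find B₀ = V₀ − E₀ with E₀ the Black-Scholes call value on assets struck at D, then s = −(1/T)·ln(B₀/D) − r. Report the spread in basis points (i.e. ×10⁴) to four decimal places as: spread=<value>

spread=297.6511

d₁ = [ln(V₀/D) + (r + σ²/2)T] / (σ√T)
   = [ln(428.7787/254.2704) + (0.0706 + 0.5·0.4926²)·0.7118] / (0.4926·√0.7118)
   = [0.522543 + 0.136614] / 0.415598 = 1.586044
d₂ = d₁ − σ√T = 1.586044 − 0.415598 = 1.170446
N(d₁) = 0.943635,  N(d₂) = 0.879089,  e^(−rT) = 0.950989
E₀ = V₀·N(d₁) − D·e^(−rT)·N(d₂)
   = 428.7787·0.943635 − 254.2704·0.950989·0.879089 = 192.039673
B₀ = V₀ − E₀ = 428.7787 − 192.039673 = 236.739027
spread = −(1/T)·ln(B₀/D) − r = −(1/0.7118)·ln(236.739027/254.2704) − 0.0706 = 0.02976511
in basis points: 0.02976511 × 10⁴ = 297.6511 bp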